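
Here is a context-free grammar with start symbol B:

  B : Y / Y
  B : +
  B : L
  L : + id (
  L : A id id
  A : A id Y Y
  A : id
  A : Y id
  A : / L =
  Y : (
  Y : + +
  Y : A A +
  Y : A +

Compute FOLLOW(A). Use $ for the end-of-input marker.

{ (, +, /, id }

In L : A id id: add FIRST(id id) = { id }.
In A : A id Y Y: add FIRST(id Y Y) = { id }.
In Y : A A +: add FIRST(A +) = { (, +, /, id }.
In Y : A A +: add FIRST(+) = { + }.
In Y : A +: add FIRST(+) = { + }.
Union: FOLLOW(A) = { (, +, /, id }.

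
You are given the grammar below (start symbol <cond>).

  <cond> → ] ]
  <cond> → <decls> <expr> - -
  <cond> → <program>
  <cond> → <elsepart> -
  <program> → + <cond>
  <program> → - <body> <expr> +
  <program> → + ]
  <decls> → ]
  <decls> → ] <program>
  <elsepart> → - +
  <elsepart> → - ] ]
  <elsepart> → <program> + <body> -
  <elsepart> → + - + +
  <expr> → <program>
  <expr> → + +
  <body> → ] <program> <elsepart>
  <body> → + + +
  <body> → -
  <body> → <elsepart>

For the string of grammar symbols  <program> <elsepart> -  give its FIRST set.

{ +, - }

Add FIRST(<program>) = { +, - }; <program> is not nullable, stop.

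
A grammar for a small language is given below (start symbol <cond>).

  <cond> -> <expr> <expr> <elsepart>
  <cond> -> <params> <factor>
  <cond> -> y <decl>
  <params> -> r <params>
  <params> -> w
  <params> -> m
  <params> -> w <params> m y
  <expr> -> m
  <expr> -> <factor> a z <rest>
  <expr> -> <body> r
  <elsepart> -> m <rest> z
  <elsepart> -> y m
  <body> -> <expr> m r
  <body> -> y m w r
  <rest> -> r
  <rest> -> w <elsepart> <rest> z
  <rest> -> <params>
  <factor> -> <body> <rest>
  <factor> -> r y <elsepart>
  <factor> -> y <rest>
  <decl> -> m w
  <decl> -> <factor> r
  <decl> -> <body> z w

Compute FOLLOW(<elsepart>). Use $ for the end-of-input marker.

{ $, a, m, r, w }

In <cond> -> <expr> <expr> <elsepart>: <elsepart> is at the end, add FOLLOW(<cond>) = { $ }.
In <rest> -> w <elsepart> <rest> z: add FIRST(<rest> z) = { m, r, w }.
In <factor> -> r y <elsepart>: <elsepart> is at the end, add FOLLOW(<factor>) = { $, a, r }.
Union: FOLLOW(<elsepart>) = { $, a, m, r, w }.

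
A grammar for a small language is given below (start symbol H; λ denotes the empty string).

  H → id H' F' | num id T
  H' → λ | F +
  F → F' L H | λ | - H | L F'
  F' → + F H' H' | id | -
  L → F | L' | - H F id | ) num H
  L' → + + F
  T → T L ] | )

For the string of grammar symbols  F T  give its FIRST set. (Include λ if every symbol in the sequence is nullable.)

{ ), +, -, id }

Add FIRST(F)\{λ} = { ), +, -, id }; F is nullable, continue.
Add FIRST(T) = { ) }; T is not nullable, stop.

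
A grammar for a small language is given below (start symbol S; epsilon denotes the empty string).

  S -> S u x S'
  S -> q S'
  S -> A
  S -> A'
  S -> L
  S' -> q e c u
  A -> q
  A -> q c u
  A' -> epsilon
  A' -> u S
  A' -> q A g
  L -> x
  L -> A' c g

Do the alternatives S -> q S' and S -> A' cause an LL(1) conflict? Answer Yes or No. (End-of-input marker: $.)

FIRST(q S') = { q } and FIRST(A') = { q, u, epsilon }.
Both contain q, so the two alternatives are not disjoint — LL(1) conflict.

Yes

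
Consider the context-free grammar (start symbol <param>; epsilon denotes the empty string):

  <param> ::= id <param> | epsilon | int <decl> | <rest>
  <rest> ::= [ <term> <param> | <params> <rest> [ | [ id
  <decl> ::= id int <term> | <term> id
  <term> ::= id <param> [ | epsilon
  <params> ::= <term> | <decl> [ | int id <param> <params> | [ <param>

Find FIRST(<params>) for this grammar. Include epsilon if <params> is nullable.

{ [, id, int, epsilon }

From <params> ::= <term>: add FIRST(<term>) = { id, epsilon } (including epsilon since <term> is nullable).
From <params> ::= <decl> [: add FIRST(<decl>) = { id }.
<params> ::= int id <param> <params> contributes {int}.
<params> ::= [ <param> contributes {[}.
Union: FIRST(<params>) = { [, id, int, epsilon }.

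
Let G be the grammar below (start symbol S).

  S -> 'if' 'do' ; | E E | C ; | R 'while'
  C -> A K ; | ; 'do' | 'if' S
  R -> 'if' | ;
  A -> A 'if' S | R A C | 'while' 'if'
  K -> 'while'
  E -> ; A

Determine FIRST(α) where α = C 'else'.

Add FIRST(C) = { 'if', 'while', ; }; C is not nullable, stop.

{ 'if', 'while', ; }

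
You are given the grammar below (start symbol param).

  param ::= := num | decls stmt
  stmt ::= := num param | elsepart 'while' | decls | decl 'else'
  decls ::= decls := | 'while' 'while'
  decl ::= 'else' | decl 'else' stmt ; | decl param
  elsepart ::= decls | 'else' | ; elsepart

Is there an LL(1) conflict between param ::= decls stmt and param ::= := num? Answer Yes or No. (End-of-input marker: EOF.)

No

FIRST(decls stmt) = { 'while' } and FIRST(:= num) = { := }.
The FIRST sets are disjoint and neither alternative is nullable — no conflict.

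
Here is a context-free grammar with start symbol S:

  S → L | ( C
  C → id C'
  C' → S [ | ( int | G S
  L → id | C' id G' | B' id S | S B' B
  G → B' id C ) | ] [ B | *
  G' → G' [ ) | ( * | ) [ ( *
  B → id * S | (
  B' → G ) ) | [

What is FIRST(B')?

From B' → G ) ): add FIRST(G) = { *, [, ] }.
B' → [ contributes {[}.
Union: FIRST(B') = { *, [, ] }.

{ *, [, ] }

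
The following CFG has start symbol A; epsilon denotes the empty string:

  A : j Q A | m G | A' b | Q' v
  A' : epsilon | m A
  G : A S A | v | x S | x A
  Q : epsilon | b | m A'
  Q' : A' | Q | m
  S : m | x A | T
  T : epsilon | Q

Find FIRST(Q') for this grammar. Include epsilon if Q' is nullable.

From Q' : A': add FIRST(A') = { m, epsilon } (including epsilon since A' is nullable).
From Q' : Q: add FIRST(Q) = { b, m, epsilon } (including epsilon since Q is nullable).
Q' : m contributes {m}.
Union: FIRST(Q') = { b, m, epsilon }.

{ b, m, epsilon }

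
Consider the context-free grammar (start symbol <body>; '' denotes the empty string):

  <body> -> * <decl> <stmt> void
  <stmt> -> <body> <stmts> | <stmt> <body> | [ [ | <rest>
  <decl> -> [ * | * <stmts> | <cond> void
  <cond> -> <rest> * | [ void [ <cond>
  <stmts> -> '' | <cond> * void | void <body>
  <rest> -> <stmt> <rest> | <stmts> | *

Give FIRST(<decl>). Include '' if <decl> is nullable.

{ *, [, void }

<decl> -> [ * contributes {[}.
<decl> -> * <stmts> contributes {*}.
From <decl> -> <cond> void: add FIRST(<cond>) = { *, [, void }.
Union: FIRST(<decl>) = { *, [, void }.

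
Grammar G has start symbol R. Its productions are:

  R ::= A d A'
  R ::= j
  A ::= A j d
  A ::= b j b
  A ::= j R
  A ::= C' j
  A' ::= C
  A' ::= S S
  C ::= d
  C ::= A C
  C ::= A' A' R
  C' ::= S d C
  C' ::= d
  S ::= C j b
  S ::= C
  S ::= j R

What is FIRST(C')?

{ b, d, j }

From C' ::= S d C: add FIRST(S) = { b, d, j }.
C' ::= d contributes {d}.
Union: FIRST(C') = { b, d, j }.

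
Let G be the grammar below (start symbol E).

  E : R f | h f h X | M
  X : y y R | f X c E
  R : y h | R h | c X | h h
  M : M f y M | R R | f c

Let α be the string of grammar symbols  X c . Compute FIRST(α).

Add FIRST(X) = { f, y }; X is not nullable, stop.

{ f, y }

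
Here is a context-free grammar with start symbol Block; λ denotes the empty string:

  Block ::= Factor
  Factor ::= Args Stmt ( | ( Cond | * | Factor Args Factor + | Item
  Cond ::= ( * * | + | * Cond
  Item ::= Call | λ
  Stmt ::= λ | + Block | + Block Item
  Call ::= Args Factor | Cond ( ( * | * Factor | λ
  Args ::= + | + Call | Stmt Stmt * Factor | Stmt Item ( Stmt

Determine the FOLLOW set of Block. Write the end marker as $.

{ $, (, *, + }

Block is the start symbol, so $ ∈ FOLLOW(Block).
In Stmt ::= + Block: Block is at the end, add FOLLOW(Stmt) = { $, (, *, + }.
In Stmt ::= + Block Item: add FIRST(Item)\{λ} = { (, *, + }.
  Since Item is nullable, also add FOLLOW(Stmt) = { $, (, *, + }.
Union: FOLLOW(Block) = { $, (, *, + }.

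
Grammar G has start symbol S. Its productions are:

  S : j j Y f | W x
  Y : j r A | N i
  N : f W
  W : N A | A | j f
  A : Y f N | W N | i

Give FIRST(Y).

Y : j r A contributes {j}.
From Y : N i: add FIRST(N) = { f }.
Union: FIRST(Y) = { f, j }.

{ f, j }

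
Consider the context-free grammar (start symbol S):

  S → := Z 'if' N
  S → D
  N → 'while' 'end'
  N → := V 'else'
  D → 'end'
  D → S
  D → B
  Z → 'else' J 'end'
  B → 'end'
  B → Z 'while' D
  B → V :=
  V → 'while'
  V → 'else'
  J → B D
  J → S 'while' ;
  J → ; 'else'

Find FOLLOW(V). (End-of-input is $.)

{ 'else', := }

In N → := V 'else': add FIRST('else') = { 'else' }.
In B → V :=: add FIRST(:=) = { := }.
Union: FOLLOW(V) = { 'else', := }.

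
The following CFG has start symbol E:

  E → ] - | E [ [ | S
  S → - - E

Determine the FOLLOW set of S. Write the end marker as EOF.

In E → S: S is at the end, add FOLLOW(E) = { EOF, [ }.
Union: FOLLOW(S) = { EOF, [ }.

{ EOF, [ }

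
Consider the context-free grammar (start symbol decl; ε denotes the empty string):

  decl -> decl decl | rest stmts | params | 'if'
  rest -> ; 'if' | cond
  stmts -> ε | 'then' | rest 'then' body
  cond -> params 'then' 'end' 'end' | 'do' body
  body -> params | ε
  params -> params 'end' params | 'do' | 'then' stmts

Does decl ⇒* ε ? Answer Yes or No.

No

Nullable nonterminals: body, stmts.
No production of decl has an RHS whose symbols are all nullable, so decl is not nullable.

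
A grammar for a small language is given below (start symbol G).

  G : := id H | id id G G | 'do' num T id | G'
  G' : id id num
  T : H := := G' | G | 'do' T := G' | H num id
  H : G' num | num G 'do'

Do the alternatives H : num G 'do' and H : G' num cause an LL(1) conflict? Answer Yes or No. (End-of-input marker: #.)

No

FIRST(num G 'do') = { num } and FIRST(G' num) = { id }.
The FIRST sets are disjoint and neither alternative is nullable — no conflict.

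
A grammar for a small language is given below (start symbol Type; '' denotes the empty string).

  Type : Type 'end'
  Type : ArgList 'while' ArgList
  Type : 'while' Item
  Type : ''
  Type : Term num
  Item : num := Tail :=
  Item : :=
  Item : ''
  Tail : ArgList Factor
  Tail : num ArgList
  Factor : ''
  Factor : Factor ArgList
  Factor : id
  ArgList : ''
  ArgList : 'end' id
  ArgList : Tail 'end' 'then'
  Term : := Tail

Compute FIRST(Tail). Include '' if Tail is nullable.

{ 'end', id, num, '' }

From Tail : ArgList Factor: ArgList, Factor nullable, take FIRST(ArgList) ∪ FIRST(Factor) = { 'end', id, num }; also '' since the whole RHS is nullable.
Tail : num ArgList contributes {num}.
Union: FIRST(Tail) = { 'end', id, num, '' }.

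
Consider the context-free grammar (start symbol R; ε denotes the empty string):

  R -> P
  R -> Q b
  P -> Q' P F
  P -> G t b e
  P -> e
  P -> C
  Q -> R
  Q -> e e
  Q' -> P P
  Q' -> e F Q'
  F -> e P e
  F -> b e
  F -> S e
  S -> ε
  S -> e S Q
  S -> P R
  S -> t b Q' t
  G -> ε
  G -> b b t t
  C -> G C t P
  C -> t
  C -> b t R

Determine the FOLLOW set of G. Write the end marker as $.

{ b, t }

In P -> G t b e: add FIRST(t b e) = { t }.
In C -> G C t P: add FIRST(C t P) = { b, t }.
Union: FOLLOW(G) = { b, t }.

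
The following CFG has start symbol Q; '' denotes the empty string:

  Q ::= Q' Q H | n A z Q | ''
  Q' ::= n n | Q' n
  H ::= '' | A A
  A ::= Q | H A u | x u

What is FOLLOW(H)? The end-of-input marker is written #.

In Q ::= Q' Q H: H is at the end, add FOLLOW(Q) = { #, n, u, x, z }.
In A ::= H A u: add FIRST(A u) = { n, u, x }.
Union: FOLLOW(H) = { #, n, u, x, z }.

{ #, n, u, x, z }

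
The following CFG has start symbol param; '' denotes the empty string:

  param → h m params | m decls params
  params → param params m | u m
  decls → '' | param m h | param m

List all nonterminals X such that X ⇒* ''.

{ decls }

Directly nullable (have an ''-production): decls.
No other nonterminal has a production whose RHS symbols are all nullable.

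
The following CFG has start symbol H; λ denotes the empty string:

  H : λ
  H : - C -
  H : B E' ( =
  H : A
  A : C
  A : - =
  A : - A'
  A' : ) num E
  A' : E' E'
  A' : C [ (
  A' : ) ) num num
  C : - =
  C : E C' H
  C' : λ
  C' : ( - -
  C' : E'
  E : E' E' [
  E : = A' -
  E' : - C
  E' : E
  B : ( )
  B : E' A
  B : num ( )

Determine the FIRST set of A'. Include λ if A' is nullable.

{ ), -, = }

A' : ) num E contributes {)}.
From A' : E' E': add FIRST(E') = { -, = }.
From A' : C [ (: add FIRST(C) = { -, = }.
A' : ) ) num num contributes {)}.
Union: FIRST(A') = { ), -, = }.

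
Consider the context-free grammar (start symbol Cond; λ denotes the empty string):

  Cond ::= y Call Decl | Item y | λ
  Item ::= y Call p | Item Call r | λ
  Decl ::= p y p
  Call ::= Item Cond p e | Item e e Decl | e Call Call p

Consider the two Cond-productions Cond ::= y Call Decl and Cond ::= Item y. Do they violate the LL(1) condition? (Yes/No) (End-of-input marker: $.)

FIRST(y Call Decl) = { y } and FIRST(Item y) = { e, p, y }.
Both contain y, so the two alternatives are not disjoint — LL(1) conflict.

Yes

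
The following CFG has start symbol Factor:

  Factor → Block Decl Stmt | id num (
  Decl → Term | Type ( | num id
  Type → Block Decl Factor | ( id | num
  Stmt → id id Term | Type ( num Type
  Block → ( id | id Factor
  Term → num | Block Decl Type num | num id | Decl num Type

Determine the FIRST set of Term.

Term → num contributes {num}.
From Term → Block Decl Type num: add FIRST(Block) = { (, id }.
Term → num id contributes {num}.
From Term → Decl num Type: add FIRST(Decl) = { (, id, num }.
Union: FIRST(Term) = { (, id, num }.

{ (, id, num }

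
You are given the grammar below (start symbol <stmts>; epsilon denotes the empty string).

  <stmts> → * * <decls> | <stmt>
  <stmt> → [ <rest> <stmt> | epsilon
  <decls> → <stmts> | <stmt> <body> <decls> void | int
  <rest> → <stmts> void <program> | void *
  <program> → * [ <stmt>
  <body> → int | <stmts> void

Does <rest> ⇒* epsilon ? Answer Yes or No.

No

Nullable nonterminals: <decls>, <stmt>, <stmts>.
No production of <rest> has an RHS whose symbols are all nullable, so <rest> is not nullable.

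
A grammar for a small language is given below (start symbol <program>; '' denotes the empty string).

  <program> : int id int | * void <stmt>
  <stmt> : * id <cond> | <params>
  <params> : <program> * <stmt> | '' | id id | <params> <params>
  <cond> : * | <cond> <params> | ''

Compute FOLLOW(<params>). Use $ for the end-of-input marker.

In <stmt> : <params>: <params> is at the end, add FOLLOW(<stmt>) = { $, *, id, int }.
In <params> : <params> <params>: add FIRST(<params>)\{''} = { *, id, int }.
  Since <params> is nullable, also add FOLLOW(<params>) = { $, *, id, int }.
In <params> : <params> <params>: <params> is at the end, add FOLLOW(<params>) = { $, *, id, int }.
In <cond> : <cond> <params>: <params> is at the end, add FOLLOW(<cond>) = { $, *, id, int }.
Union: FOLLOW(<params>) = { $, *, id, int }.

{ $, *, id, int }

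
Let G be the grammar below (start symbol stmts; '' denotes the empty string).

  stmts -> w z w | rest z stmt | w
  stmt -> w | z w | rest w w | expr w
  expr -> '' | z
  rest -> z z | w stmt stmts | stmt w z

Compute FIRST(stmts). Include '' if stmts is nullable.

{ w, z }

stmts -> w z w contributes {w}.
From stmts -> rest z stmt: add FIRST(rest) = { w, z }.
stmts -> w contributes {w}.
Union: FIRST(stmts) = { w, z }.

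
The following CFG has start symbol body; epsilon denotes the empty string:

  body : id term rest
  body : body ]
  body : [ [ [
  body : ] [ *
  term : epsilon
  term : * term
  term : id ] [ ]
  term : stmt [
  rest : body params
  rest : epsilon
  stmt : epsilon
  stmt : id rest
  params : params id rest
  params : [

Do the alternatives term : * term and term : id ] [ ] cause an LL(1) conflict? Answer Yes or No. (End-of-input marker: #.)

FIRST(* term) = { * } and FIRST(id ] [ ]) = { id }.
The FIRST sets are disjoint and neither alternative is nullable — no conflict.

No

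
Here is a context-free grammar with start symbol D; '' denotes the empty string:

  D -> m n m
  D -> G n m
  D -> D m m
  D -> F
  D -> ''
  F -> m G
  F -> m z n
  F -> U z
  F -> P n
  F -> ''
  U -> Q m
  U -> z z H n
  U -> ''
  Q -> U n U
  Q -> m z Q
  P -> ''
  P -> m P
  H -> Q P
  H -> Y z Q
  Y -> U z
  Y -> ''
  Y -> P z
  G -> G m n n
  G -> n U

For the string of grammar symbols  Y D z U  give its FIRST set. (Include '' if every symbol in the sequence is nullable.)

Add FIRST(Y)\{''} = { m, n, z }; Y is nullable, continue.
Add FIRST(D)\{''} = { m, n, z }; D is nullable, continue.
z is a terminal; add {z} and stop.

{ m, n, z }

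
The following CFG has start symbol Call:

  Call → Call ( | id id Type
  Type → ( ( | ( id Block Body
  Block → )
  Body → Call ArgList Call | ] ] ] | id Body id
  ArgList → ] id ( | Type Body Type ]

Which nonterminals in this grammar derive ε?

No nonterminal has an empty production or an RHS whose symbols are all nullable.

{ } (none)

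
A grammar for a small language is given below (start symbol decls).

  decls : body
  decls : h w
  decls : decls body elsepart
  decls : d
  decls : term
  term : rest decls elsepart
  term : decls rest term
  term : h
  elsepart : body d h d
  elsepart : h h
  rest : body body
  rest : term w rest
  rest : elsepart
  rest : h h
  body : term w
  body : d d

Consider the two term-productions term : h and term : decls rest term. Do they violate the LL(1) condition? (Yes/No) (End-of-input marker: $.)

Yes

FIRST(h) = { h } and FIRST(decls rest term) = { d, h }.
Both contain h, so the two alternatives are not disjoint — LL(1) conflict.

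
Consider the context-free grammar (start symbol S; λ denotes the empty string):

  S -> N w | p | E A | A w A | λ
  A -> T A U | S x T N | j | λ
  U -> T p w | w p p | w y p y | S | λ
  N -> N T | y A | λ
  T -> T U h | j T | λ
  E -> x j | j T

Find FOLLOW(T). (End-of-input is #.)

In A -> T A U: add FIRST(A U)\{λ} = { h, j, p, w, x, y }.
  Since A U is nullable, also add FOLLOW(A) = { #, h, j, p, w, x, y }.
In A -> S x T N: add FIRST(N)\{λ} = { h, j, p, w, x, y }.
  Since N is nullable, also add FOLLOW(A) = { #, h, j, p, w, x, y }.
In U -> T p w: add FIRST(p w) = { p }.
In N -> N T: T is at the end, add FOLLOW(N) = { #, h, j, p, w, x, y }.
In T -> T U h: add FIRST(U h) = { h, j, p, w, x, y }.
In T -> j T: T is at the end, add FOLLOW(T) = { #, h, j, p, w, x, y }.
In E -> j T: T is at the end, add FOLLOW(E) = { #, h, j, p, w, x, y }.
Union: FOLLOW(T) = { #, h, j, p, w, x, y }.

{ #, h, j, p, w, x, y }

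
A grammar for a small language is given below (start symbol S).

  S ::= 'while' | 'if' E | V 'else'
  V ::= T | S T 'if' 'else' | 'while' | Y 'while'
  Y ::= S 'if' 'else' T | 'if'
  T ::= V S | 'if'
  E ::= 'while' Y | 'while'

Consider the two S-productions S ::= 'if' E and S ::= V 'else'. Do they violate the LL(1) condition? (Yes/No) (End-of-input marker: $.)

Yes

FIRST('if' E) = { 'if' } and FIRST(V 'else') = { 'if', 'while' }.
Both contain 'if', so the two alternatives are not disjoint — LL(1) conflict.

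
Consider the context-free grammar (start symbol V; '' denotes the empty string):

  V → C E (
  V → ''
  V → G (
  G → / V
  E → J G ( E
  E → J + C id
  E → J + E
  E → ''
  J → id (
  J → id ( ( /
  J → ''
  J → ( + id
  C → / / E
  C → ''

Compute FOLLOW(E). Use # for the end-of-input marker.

{ (, +, /, id }

In V → C E (: add FIRST(() = { ( }.
In E → J G ( E: E is at the end, add FOLLOW(E) = { (, +, /, id }.
In E → J + E: E is at the end, add FOLLOW(E) = { (, +, /, id }.
In C → / / E: E is at the end, add FOLLOW(C) = { (, +, /, id }.
Union: FOLLOW(E) = { (, +, /, id }.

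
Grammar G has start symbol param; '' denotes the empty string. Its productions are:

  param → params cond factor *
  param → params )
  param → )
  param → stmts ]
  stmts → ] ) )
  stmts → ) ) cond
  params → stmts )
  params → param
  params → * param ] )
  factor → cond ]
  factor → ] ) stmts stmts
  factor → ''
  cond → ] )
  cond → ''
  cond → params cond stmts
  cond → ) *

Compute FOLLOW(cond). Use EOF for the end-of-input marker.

{ ), *, ] }

In param → params cond factor *: add FIRST(factor *) = { ), *, ] }.
In stmts → ) ) cond: cond is at the end, add FOLLOW(stmts) = { ), *, ] }.
In factor → cond ]: add FIRST(]) = { ] }.
In cond → params cond stmts: add FIRST(stmts) = { ), ] }.
Union: FOLLOW(cond) = { ), *, ] }.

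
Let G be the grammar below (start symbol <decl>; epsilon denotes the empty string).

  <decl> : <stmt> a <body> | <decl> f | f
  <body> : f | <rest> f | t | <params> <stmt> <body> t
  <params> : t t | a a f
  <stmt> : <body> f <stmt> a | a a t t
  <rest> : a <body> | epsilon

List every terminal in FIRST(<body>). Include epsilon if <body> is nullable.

<body> : f contributes {f}.
From <body> : <rest> f: <rest> nullable, take FIRST(<rest>) ∪ {f} = { a, f }.
<body> : t contributes {t}.
From <body> : <params> <stmt> <body> t: add FIRST(<params>) = { a, t }.
Union: FIRST(<body>) = { a, f, t }.

{ a, f, t }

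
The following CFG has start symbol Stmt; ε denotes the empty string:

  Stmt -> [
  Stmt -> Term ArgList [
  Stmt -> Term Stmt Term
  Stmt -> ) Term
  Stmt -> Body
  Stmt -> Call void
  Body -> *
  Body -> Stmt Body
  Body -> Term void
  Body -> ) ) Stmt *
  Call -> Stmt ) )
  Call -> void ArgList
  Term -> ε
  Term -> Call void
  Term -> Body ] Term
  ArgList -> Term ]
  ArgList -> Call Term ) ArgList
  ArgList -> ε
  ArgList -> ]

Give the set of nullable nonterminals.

Directly nullable (have an ε-production): Term, ArgList.
No other nonterminal has a production whose RHS symbols are all nullable.

{ ArgList, Term }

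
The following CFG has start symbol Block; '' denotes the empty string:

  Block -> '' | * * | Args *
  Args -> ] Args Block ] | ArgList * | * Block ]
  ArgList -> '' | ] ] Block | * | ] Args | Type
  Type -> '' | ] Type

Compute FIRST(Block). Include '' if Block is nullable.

{ *, ], '' }

Block -> '' contributes ''.
Block -> * * contributes {*}.
From Block -> Args *: add FIRST(Args) = { *, ] }.
Union: FIRST(Block) = { *, ], '' }.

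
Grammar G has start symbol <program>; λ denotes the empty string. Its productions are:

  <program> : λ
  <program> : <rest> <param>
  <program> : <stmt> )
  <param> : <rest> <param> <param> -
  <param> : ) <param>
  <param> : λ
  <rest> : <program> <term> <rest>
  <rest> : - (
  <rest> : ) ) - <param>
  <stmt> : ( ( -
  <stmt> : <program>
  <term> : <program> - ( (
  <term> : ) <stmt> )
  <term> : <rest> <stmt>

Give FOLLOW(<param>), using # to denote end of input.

In <program> : <rest> <param>: <param> is at the end, add FOLLOW(<program>) = { #, (, ), - }.
In <param> : <rest> <param> <param> -: add FIRST(<param> -) = { (, ), - }.
In <param> : <rest> <param> <param> -: add FIRST(-) = { - }.
In <param> : ) <param>: <param> is at the end, add FOLLOW(<param>) = { #, (, ), - }.
In <rest> : ) ) - <param>: <param> is at the end, add FOLLOW(<rest>) = { #, (, ), - }.
Union: FOLLOW(<param>) = { #, (, ), - }.

{ #, (, ), - }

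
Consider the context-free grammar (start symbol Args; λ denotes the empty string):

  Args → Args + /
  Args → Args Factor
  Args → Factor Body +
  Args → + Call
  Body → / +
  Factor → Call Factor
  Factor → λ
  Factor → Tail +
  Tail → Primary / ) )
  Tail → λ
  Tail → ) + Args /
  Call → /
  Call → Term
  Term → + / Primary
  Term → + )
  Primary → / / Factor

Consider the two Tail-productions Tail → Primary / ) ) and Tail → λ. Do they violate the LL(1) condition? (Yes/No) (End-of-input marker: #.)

No

FIRST(Primary / ) )) = { / } and FIRST(λ) = { λ }.
The second is nullable but FOLLOW(Tail) = { + } is disjoint from FIRST of the first.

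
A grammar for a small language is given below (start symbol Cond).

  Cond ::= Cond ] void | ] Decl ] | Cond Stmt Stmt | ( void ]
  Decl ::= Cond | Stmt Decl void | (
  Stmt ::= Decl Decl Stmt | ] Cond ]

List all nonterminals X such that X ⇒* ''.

{ } (none)

No nonterminal has an empty production or an RHS whose symbols are all nullable.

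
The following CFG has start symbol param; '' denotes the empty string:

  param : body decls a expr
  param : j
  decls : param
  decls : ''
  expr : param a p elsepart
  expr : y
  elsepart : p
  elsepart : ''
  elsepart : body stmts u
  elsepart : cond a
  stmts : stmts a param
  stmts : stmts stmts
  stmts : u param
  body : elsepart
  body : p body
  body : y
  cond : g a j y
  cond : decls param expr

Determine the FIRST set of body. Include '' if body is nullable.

{ a, g, j, p, u, y, '' }

From body : elsepart: add FIRST(elsepart) = { a, g, j, p, u, y, '' } (including '' since elsepart is nullable).
body : p body contributes {p}.
body : y contributes {y}.
Union: FIRST(body) = { a, g, j, p, u, y, '' }.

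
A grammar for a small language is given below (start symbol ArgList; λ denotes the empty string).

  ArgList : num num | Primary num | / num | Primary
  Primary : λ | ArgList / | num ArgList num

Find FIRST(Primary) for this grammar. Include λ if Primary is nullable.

{ /, num, λ }

Primary : λ contributes λ.
From Primary : ArgList /: ArgList nullable, take FIRST(ArgList) ∪ {/} = { /, num }.
Primary : num ArgList num contributes {num}.
Union: FIRST(Primary) = { /, num, λ }.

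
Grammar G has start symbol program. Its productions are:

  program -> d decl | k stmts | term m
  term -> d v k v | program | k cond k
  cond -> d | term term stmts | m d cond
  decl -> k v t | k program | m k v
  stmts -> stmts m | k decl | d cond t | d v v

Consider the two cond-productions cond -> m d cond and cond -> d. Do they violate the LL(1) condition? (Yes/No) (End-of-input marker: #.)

FIRST(m d cond) = { m } and FIRST(d) = { d }.
The FIRST sets are disjoint and neither alternative is nullable — no conflict.

No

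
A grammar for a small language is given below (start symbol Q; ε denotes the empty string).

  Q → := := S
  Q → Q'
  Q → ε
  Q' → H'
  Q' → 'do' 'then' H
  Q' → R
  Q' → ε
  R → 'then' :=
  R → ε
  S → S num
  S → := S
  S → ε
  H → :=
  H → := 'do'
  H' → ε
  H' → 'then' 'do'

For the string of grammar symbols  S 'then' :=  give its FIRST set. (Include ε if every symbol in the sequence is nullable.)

{ 'then', :=, num }

Add FIRST(S)\{ε} = { :=, num }; S is nullable, continue.
'then' is a terminal; add {'then'} and stop.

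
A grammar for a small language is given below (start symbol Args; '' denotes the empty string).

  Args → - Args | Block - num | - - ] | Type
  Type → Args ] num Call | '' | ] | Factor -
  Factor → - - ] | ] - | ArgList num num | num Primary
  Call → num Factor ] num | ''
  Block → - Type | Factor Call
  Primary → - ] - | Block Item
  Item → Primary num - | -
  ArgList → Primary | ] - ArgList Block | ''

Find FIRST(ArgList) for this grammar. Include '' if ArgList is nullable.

{ -, ], num, '' }

From ArgList → Primary: add FIRST(Primary) = { -, ], num }.
ArgList → ] - ArgList Block contributes {]}.
ArgList → '' contributes ''.
Union: FIRST(ArgList) = { -, ], num, '' }.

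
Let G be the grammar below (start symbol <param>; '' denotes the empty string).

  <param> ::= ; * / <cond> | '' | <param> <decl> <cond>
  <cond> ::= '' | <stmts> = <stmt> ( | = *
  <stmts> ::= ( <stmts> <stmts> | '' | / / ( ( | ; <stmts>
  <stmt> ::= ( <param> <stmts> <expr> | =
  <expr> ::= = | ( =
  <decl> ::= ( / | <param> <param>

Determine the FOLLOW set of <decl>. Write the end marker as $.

In <param> ::= <param> <decl> <cond>: add FIRST(<cond>)\{''} = { (, /, ;, = }.
  Since <cond> is nullable, also add FOLLOW(<param>) = { $, (, /, ;, = }.
Union: FOLLOW(<decl>) = { $, (, /, ;, = }.

{ $, (, /, ;, = }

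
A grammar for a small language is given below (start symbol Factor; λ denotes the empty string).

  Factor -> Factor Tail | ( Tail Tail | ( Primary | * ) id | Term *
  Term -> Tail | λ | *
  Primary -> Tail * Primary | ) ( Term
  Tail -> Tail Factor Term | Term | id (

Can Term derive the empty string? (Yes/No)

Yes

Term has an λ-production, so Term ⇒ λ.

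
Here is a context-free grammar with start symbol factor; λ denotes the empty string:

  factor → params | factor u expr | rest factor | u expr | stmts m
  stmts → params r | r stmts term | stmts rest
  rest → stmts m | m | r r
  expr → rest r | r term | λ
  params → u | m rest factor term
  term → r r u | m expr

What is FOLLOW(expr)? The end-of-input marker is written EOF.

{ EOF, m, r, u }

In factor → factor u expr: expr is at the end, add FOLLOW(factor) = { EOF, m, r, u }.
In factor → u expr: expr is at the end, add FOLLOW(factor) = { EOF, m, r, u }.
In term → m expr: expr is at the end, add FOLLOW(term) = { EOF, m, r, u }.
Union: FOLLOW(expr) = { EOF, m, r, u }.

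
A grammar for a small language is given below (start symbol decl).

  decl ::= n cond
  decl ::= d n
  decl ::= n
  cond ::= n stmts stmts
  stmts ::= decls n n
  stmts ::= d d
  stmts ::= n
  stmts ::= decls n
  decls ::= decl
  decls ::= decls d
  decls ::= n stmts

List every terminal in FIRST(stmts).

{ d, n }

From stmts ::= decls n n: add FIRST(decls) = { d, n }.
stmts ::= d d contributes {d}.
stmts ::= n contributes {n}.
From stmts ::= decls n: add FIRST(decls) = { d, n }.
Union: FIRST(stmts) = { d, n }.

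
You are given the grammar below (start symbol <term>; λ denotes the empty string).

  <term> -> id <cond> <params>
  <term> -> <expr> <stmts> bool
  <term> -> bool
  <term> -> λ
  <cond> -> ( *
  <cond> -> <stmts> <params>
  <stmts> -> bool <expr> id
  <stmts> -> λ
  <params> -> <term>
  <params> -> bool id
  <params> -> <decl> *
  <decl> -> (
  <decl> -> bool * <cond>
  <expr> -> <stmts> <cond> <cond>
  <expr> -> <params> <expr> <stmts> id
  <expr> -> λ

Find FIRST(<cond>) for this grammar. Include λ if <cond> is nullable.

{ (, bool, id, λ }

<cond> -> ( * contributes {(}.
From <cond> -> <stmts> <params>: <stmts>, <params> nullable, take FIRST(<stmts>) ∪ FIRST(<params>) = { (, bool, id }; also λ since the whole RHS is nullable.
Union: FIRST(<cond>) = { (, bool, id, λ }.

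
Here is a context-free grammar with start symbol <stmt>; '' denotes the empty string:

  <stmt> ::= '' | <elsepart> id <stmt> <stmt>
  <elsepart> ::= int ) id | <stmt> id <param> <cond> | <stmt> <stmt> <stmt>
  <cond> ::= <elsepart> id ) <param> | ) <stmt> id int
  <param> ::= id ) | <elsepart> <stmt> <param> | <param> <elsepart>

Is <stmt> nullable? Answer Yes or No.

Yes

<stmt> has an ''-production, so <stmt> ⇒ ''.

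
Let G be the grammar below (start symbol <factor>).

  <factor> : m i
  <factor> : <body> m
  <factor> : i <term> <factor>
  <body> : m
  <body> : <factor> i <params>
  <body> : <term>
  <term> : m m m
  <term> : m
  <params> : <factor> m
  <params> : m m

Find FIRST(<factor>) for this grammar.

{ i, m }

<factor> : m i contributes {m}.
From <factor> : <body> m: add FIRST(<body>) = { i, m }.
<factor> : i <term> <factor> contributes {i}.
Union: FIRST(<factor>) = { i, m }.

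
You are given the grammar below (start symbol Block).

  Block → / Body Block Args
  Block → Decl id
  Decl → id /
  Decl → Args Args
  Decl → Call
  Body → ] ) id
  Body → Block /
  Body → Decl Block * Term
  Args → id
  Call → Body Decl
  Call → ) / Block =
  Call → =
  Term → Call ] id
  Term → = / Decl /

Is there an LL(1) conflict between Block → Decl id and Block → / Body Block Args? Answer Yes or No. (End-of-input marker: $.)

Yes

FIRST(Decl id) = { ), /, =, ], id } and FIRST(/ Body Block Args) = { / }.
Both contain /, so the two alternatives are not disjoint — LL(1) conflict.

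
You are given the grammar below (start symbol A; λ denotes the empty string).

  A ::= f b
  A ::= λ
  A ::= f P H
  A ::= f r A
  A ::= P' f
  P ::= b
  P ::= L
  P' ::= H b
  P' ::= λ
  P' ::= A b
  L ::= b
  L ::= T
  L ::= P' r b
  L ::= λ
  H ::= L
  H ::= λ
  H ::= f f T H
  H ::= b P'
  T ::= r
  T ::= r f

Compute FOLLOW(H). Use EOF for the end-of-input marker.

{ EOF, b }

In A ::= f P H: H is at the end, add FOLLOW(A) = { EOF, b }.
In P' ::= H b: add FIRST(b) = { b }.
In H ::= f f T H: H is at the end, add FOLLOW(H) = { EOF, b }.
Union: FOLLOW(H) = { EOF, b }.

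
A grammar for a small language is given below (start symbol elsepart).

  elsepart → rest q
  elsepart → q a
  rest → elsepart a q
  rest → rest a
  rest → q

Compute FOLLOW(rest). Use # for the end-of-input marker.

{ a, q }

In elsepart → rest q: add FIRST(q) = { q }.
In rest → rest a: add FIRST(a) = { a }.
Union: FOLLOW(rest) = { a, q }.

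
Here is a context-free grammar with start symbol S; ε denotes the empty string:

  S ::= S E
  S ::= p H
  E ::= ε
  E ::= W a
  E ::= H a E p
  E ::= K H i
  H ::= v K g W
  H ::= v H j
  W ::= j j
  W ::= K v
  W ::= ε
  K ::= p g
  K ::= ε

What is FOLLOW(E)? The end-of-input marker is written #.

In S ::= S E: E is at the end, add FOLLOW(S) = { #, a, j, p, v }.
In E ::= H a E p: add FIRST(p) = { p }.
Union: FOLLOW(E) = { #, a, j, p, v }.

{ #, a, j, p, v }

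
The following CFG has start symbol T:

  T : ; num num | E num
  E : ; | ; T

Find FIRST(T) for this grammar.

T : ; num num contributes {;}.
From T : E num: add FIRST(E) = { ; }.
Union: FIRST(T) = { ; }.

{ ; }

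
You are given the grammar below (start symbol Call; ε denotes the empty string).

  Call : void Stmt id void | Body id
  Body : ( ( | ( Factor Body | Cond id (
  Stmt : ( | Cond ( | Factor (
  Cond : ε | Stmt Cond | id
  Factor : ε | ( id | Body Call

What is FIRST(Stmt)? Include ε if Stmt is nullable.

{ (, id }

Stmt : ( contributes {(}.
From Stmt : Cond (: Cond nullable, take FIRST(Cond) ∪ {(} = { (, id }.
From Stmt : Factor (: Factor nullable, take FIRST(Factor) ∪ {(} = { (, id }.
Union: FIRST(Stmt) = { (, id }.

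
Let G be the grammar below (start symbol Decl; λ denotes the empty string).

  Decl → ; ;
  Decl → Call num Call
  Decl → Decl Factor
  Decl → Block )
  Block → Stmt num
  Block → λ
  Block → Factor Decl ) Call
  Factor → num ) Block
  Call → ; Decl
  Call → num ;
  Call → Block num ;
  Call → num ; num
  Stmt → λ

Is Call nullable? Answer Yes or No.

Nullable nonterminals: Block, Stmt.
No production of Call has an RHS whose symbols are all nullable, so Call is not nullable.

No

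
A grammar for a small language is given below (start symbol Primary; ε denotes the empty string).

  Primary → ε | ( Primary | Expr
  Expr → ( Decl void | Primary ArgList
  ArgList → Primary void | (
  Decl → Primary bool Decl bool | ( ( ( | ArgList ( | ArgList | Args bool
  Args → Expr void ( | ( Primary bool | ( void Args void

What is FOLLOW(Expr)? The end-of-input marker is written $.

{ $, (, bool, void }

In Primary → Expr: Expr is at the end, add FOLLOW(Primary) = { $, (, bool, void }.
In Args → Expr void (: add FIRST(void () = { void }.
Union: FOLLOW(Expr) = { $, (, bool, void }.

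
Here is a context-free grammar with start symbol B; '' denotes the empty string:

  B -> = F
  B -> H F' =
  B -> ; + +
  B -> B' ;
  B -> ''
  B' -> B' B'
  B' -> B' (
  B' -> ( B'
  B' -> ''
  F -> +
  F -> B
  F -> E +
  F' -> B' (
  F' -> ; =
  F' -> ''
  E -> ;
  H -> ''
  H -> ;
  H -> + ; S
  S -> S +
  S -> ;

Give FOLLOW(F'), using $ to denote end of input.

In B -> H F' =: add FIRST(=) = { = }.
Union: FOLLOW(F') = { = }.

{ = }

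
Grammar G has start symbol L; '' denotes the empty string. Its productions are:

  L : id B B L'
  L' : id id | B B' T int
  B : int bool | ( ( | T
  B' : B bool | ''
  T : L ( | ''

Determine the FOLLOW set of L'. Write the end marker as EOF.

In L : id B B L': L' is at the end, add FOLLOW(L) = { EOF, ( }.
Union: FOLLOW(L') = { EOF, ( }.

{ EOF, ( }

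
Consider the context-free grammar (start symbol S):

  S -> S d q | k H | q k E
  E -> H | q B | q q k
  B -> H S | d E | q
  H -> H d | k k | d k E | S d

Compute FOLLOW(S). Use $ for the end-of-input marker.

S is the start symbol, so $ ∈ FOLLOW(S).
In S -> S d q: add FIRST(d q) = { d }.
In B -> H S: S is at the end, add FOLLOW(B) = { $, d, k, q }.
In H -> S d: add FIRST(d) = { d }.
Union: FOLLOW(S) = { $, d, k, q }.

{ $, d, k, q }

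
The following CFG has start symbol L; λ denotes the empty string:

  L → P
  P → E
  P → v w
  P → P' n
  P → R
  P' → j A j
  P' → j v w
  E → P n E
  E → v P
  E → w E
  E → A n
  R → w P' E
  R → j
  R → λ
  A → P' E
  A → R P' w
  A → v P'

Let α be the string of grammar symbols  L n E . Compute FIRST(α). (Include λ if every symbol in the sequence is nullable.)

{ j, n, v, w }

Add FIRST(L)\{λ} = { j, n, v, w }; L is nullable, continue.
n is a terminal; add {n} and stop.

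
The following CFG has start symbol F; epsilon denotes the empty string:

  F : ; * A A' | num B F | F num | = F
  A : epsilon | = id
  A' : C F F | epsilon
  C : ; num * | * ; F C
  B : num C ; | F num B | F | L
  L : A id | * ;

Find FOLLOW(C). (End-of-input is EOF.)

{ ;, =, num }

In A' : C F F: add FIRST(F F) = { ;, =, num }.
In C : * ; F C: C is at the end, add FOLLOW(C) = { ;, =, num }.
In B : num C ;: add FIRST(;) = { ; }.
Union: FOLLOW(C) = { ;, =, num }.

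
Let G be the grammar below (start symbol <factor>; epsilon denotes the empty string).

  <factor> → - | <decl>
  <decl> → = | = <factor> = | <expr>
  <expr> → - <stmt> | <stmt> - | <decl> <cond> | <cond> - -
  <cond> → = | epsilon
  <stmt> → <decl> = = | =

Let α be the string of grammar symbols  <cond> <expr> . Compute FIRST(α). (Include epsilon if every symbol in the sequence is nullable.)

{ -, = }

Add FIRST(<cond>)\{epsilon} = { = }; <cond> is nullable, continue.
Add FIRST(<expr>) = { -, = }; <expr> is not nullable, stop.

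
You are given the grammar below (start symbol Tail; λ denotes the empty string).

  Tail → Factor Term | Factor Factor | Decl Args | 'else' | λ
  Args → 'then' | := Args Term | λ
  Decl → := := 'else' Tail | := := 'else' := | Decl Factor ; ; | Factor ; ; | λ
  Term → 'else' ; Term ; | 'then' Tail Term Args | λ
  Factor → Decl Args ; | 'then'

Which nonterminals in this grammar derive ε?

Directly nullable (have an λ-production): Tail, Args, Decl, Term.
No other nonterminal has a production whose RHS symbols are all nullable.

{ Args, Decl, Tail, Term }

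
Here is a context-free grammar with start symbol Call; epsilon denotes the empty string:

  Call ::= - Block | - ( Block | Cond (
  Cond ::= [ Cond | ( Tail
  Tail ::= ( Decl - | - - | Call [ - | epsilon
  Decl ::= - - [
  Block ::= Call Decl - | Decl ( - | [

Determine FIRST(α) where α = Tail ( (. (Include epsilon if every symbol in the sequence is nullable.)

Add FIRST(Tail)\{epsilon} = { (, -, [ }; Tail is nullable, continue.
( is a terminal; add {(} and stop.

{ (, -, [ }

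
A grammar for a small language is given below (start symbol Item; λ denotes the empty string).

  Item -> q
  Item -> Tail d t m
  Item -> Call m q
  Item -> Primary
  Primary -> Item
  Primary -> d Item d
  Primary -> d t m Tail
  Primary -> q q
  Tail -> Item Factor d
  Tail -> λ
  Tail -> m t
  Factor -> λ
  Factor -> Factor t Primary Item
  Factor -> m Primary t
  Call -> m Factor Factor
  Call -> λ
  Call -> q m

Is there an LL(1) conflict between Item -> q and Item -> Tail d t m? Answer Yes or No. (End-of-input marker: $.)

Yes

FIRST(q) = { q } and FIRST(Tail d t m) = { d, m, q }.
Both contain q, so the two alternatives are not disjoint — LL(1) conflict.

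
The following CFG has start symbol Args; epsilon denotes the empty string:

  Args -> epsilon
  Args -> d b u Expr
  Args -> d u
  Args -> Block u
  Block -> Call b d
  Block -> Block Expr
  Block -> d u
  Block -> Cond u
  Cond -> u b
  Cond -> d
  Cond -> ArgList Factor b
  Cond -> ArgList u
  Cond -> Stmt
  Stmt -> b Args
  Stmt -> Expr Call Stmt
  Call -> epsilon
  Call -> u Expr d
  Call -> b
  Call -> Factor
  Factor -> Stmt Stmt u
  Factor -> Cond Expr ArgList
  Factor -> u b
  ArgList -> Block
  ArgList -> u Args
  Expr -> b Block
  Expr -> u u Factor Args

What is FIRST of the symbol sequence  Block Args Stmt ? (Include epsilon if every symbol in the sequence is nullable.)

{ b, d, u }

Add FIRST(Block) = { b, d, u }; Block is not nullable, stop.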